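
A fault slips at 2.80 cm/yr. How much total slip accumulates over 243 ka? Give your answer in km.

slip = rate × time = 2.80 cm/yr × 243 ka = 6800 m = 6.80 km

6.80 km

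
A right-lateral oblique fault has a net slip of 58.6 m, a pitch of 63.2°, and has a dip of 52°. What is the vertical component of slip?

dip-slip = net slip × sin(rake) = 58.6 m × sin(63.2°) = 52.31 m
throw = dip-slip × sin(dip) = 52.31 × sin(52°) = 41.2 m

41.2 m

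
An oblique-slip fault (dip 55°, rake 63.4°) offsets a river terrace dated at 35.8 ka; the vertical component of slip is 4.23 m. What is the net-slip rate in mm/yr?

0.161 mm/yr

dip-slip = throw / sin(dip) = 4.23 / sin(55°) = 5.164 m
net slip = dip-slip / sin(rake) = 5.164 / sin(63.4°) = 5.775 m
rate = 5.775 m / 35.8 ka = 0.000161 m/yr = 0.161 mm/yr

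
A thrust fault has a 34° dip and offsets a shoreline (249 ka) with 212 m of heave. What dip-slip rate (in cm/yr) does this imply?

0.103 cm/yr

dip-slip = heave / cos(dip) = 212 m / cos(34°) = 255.7 m
rate = 255.7 m / 249 ka = 0.00103 m/yr = 0.103 cm/yr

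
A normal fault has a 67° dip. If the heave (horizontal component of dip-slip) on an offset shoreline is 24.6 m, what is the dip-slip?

dip-slip = heave / cos(dip) = 24.6 / cos(67°) = 63 m

63 m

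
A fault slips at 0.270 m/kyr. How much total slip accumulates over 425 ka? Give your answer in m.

115 m

slip = rate × time = 0.270 m/kyr × 425 ka = 115 m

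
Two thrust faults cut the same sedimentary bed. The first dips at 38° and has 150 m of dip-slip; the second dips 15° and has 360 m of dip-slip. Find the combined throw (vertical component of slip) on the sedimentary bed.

throw_A = 150 × sin(38°) = 92.35 m
throw_B = 360 × sin(15°) = 93.17 m
total = 92.35 + 93.17 = 186 m

186 m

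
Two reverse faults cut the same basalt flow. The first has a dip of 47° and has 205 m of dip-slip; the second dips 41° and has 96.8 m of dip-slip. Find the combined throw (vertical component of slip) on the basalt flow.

213 m

throw_A = 205 × sin(47°) = 149.9 m
throw_B = 96.8 × sin(41°) = 63.51 m
total = 149.9 + 63.51 = 213 m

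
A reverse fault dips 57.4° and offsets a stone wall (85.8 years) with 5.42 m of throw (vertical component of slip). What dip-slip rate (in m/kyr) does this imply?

75 m/kyr

dip-slip = throw / sin(dip) = 5.42 m / sin(57.4°) = 6.434 m
rate = 6.434 m / 85.8 years = 0.0750 m/yr = 75 m/kyr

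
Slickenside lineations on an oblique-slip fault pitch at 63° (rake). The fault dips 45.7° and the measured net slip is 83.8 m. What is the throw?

53.4 m

dip-slip = net slip × sin(rake) = 83.8 m × sin(63°) = 74.67 m
throw = dip-slip × sin(dip) = 74.67 × sin(45.7°) = 53.4 m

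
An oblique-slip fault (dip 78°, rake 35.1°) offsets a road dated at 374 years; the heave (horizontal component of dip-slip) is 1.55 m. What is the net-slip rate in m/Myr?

dip-slip = heave / cos(dip) = 1.55 / cos(78°) = 7.455 m
net slip = dip-slip / sin(rake) = 7.455 / sin(35.1°) = 12.97 m
rate = 12.97 m / 374 years = 0.0347 m/yr = 34700 m/Myr

34700 m/Myr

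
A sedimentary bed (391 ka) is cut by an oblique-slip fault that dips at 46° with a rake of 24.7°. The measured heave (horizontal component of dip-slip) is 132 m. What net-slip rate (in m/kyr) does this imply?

1.16 m/kyr

dip-slip = heave / cos(dip) = 132 / cos(46°) = 190 m
net slip = dip-slip / sin(rake) = 190 / sin(24.7°) = 454.7 m
rate = 454.7 m / 391 ka = 0.00116 m/yr = 1.16 m/kyr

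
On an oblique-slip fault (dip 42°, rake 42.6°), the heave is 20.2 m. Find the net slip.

40.2 m

dip-slip = heave / cos(dip) = 20.2 / cos(42°) = 27.18 m
net slip = dip-slip / sin(rake) = 27.18 / sin(42.6°) = 40.2 m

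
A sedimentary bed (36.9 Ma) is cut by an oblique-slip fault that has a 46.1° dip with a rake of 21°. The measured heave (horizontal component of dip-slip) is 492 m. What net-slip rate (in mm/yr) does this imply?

dip-slip = heave / cos(dip) = 492 / cos(46.1°) = 709.5 m
net slip = dip-slip / sin(rake) = 709.5 / sin(21°) = 1980 m
rate = 1980 m / 36.9 Ma = 0.0000537 m/yr = 0.0537 mm/yr

0.0537 mm/yr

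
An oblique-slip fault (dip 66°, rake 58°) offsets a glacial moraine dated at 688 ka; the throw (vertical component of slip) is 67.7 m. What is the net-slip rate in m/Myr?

127 m/Myr

dip-slip = throw / sin(dip) = 67.7 / sin(66°) = 74.11 m
net slip = dip-slip / sin(rake) = 74.11 / sin(58°) = 87.39 m
rate = 87.39 m / 688 ka = 0.000127 m/yr = 127 m/Myr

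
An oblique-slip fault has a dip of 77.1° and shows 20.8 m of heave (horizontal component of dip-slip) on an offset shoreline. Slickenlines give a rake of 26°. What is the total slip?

213 m

dip-slip = heave / cos(dip) = 20.8 / cos(77.1°) = 93.17 m
net slip = dip-slip / sin(rake) = 93.17 / sin(26°) = 213 m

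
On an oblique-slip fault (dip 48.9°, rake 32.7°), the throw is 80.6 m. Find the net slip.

dip-slip = throw / sin(dip) = 80.6 / sin(48.9°) = 107 m
net slip = dip-slip / sin(rake) = 107 / sin(32.7°) = 198 m

198 m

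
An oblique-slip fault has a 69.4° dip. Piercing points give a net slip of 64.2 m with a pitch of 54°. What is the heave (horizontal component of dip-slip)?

dip-slip = net slip × sin(rake) = 64.2 m × sin(54°) = 51.94 m
heave = dip-slip × cos(dip) = 51.94 × cos(69.4°) = 18.3 m

18.3 m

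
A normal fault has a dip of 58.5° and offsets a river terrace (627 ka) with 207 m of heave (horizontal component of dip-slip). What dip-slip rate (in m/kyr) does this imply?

dip-slip = heave / cos(dip) = 207 m / cos(58.5°) = 396.2 m
rate = 396.2 m / 627 ka = 0.000632 m/yr = 0.632 m/kyr

0.632 m/kyr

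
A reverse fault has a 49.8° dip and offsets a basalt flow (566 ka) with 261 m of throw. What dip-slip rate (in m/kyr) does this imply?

0.604 m/kyr

dip-slip = throw / sin(dip) = 261 m / sin(49.8°) = 341.7 m
rate = 341.7 m / 566 ka = 0.000604 m/yr = 0.604 m/kyr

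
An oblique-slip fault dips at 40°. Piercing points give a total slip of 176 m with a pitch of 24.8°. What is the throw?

47.5 m

dip-slip = net slip × sin(rake) = 176 m × sin(24.8°) = 73.82 m
throw = dip-slip × sin(dip) = 73.82 × sin(40°) = 47.5 m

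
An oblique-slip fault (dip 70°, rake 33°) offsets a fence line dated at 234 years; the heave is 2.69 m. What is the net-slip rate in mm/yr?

dip-slip = heave / cos(dip) = 2.69 / cos(70°) = 7.865 m
net slip = dip-slip / sin(rake) = 7.865 / sin(33°) = 14.44 m
rate = 14.44 m / 234 years = 0.0617 m/yr = 61.7 mm/yr

61.7 mm/yr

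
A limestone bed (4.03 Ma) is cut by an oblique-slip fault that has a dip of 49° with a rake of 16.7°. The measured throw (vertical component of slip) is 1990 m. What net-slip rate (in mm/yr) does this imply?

2.28 mm/yr

dip-slip = throw / sin(dip) = 1990 / sin(49°) = 2637 m
net slip = dip-slip / sin(rake) = 2637 / sin(16.7°) = 9176 m
rate = 9176 m / 4.03 Ma = 0.00228 m/yr = 2.28 mm/yr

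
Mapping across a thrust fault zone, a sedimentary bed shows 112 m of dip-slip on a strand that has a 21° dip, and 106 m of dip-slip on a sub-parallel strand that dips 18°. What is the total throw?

throw_A = 112 × sin(21°) = 40.14 m
throw_B = 106 × sin(18°) = 32.76 m
total = 40.14 + 32.76 = 72.9 m

72.9 m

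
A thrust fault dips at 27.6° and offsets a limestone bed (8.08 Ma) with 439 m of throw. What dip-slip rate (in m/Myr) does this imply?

117 m/Myr

dip-slip = throw / sin(dip) = 439 m / sin(27.6°) = 947.6 m
rate = 947.6 m / 8.08 Ma = 0.000117 m/yr = 117 m/Myr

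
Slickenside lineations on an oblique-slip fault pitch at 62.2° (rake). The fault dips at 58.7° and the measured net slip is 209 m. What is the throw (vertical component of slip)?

158 m

dip-slip = net slip × sin(rake) = 209 m × sin(62.2°) = 184.9 m
throw = dip-slip × sin(dip) = 184.9 × sin(58.7°) = 158 m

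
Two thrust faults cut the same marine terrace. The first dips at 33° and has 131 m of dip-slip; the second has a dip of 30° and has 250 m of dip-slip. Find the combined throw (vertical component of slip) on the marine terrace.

throw_A = 131 × sin(33°) = 71.35 m
throw_B = 250 × sin(30°) = 125 m
total = 71.35 + 125 = 196 m

196 m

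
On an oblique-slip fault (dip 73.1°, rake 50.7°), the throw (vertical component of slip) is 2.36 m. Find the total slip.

3.19 m

dip-slip = throw / sin(dip) = 2.36 / sin(73.1°) = 2.467 m
net slip = dip-slip / sin(rake) = 2.467 / sin(50.7°) = 3.19 m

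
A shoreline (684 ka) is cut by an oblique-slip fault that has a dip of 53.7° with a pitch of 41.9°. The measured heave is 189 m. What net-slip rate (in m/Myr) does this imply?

dip-slip = heave / cos(dip) = 189 / cos(53.7°) = 319.2 m
net slip = dip-slip / sin(rake) = 319.2 / sin(41.9°) = 478 m
rate = 478 m / 684 ka = 0.000699 m/yr = 699 m/Myr

699 m/Myr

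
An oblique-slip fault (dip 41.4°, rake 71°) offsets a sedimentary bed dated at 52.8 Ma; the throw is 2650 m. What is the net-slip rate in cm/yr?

0.00803 cm/yr

dip-slip = throw / sin(dip) = 2650 / sin(41.4°) = 4007 m
net slip = dip-slip / sin(rake) = 4007 / sin(71°) = 4238 m
rate = 4238 m / 52.8 Ma = 0.0000803 m/yr = 0.00803 cm/yr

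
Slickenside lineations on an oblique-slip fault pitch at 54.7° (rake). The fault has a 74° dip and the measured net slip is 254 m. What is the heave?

57.1 m

dip-slip = net slip × sin(rake) = 254 m × sin(54.7°) = 207.3 m
heave = dip-slip × cos(dip) = 207.3 × cos(74°) = 57.1 m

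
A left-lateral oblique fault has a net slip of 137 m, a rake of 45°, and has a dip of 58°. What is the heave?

dip-slip = net slip × sin(rake) = 137 m × sin(45°) = 96.87 m
heave = dip-slip × cos(dip) = 96.87 × cos(58°) = 51.3 m

51.3 m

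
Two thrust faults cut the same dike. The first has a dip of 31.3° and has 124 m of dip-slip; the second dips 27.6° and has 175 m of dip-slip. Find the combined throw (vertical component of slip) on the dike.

throw_A = 124 × sin(31.3°) = 64.42 m
throw_B = 175 × sin(27.6°) = 81.08 m
total = 64.42 + 81.08 = 145 m

145 m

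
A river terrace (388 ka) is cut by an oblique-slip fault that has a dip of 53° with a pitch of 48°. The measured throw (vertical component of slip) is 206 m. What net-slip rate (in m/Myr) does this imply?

dip-slip = throw / sin(dip) = 206 / sin(53°) = 257.9 m
net slip = dip-slip / sin(rake) = 257.9 / sin(48°) = 347.1 m
rate = 347.1 m / 388 ka = 0.000895 m/yr = 895 m/Myr

895 m/Myr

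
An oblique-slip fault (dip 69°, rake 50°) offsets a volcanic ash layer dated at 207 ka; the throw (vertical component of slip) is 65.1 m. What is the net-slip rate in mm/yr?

0.440 mm/yr

dip-slip = throw / sin(dip) = 65.1 / sin(69°) = 69.73 m
net slip = dip-slip / sin(rake) = 69.73 / sin(50°) = 91.03 m
rate = 91.03 m / 207 ka = 0.000440 m/yr = 0.440 mm/yr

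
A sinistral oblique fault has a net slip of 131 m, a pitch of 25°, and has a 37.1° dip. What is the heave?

dip-slip = net slip × sin(rake) = 131 m × sin(25°) = 55.36 m
heave = dip-slip × cos(dip) = 55.36 × cos(37.1°) = 44.2 m

44.2 m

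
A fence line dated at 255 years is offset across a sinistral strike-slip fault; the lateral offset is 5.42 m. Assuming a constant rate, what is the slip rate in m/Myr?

21300 m/Myr

rate = 5.42 m / 255 years = 0.0213 m/yr = 21300 m/Myr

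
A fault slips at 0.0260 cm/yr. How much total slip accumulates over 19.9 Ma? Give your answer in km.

slip = rate × time = 0.0260 cm/yr × 19.9 Ma = 5170 m = 5.17 km

5.17 km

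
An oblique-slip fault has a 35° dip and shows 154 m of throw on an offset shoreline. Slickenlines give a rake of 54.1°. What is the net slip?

331 m

dip-slip = throw / sin(dip) = 154 / sin(35°) = 268.5 m
net slip = dip-slip / sin(rake) = 268.5 / sin(54.1°) = 331 m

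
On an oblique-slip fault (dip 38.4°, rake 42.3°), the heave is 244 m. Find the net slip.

463 m

dip-slip = heave / cos(dip) = 244 / cos(38.4°) = 311.3 m
net slip = dip-slip / sin(rake) = 311.3 / sin(42.3°) = 463 m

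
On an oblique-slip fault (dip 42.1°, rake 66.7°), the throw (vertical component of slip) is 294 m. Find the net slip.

dip-slip = throw / sin(dip) = 294 / sin(42.1°) = 438.5 m
net slip = dip-slip / sin(rake) = 438.5 / sin(66.7°) = 477 m

477 m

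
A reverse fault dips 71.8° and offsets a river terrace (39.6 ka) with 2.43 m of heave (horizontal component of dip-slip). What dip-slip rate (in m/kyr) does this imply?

0.196 m/kyr

dip-slip = heave / cos(dip) = 2.43 m / cos(71.8°) = 7.780 m
rate = 7.780 m / 39.6 ka = 0.000196 m/yr = 0.196 m/kyr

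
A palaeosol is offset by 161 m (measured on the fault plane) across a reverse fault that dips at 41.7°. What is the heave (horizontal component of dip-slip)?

120 m

heave = dip-slip × cos(dip) = 161 m × cos(41.7°) = 120 m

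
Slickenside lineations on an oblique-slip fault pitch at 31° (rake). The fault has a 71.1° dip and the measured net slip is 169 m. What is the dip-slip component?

dip-slip = net slip × sin(rake) = 169 m × sin(31°) = 87 m

87 m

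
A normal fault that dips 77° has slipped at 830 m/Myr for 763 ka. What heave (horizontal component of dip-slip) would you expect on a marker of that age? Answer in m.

dip-slip = rate × time = 830 m/Myr × 763 ka = 633.3 m
heave = dip-slip × cos(dip) = 633.3 × cos(77°) = 142 m

142 m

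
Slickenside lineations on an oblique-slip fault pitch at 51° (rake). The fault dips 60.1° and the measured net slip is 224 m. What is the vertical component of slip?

151 m

dip-slip = net slip × sin(rake) = 224 m × sin(51°) = 174.1 m
throw = dip-slip × sin(dip) = 174.1 × sin(60.1°) = 151 m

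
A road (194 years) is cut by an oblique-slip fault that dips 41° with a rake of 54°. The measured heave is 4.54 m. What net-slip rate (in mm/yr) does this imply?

38.3 mm/yr

dip-slip = heave / cos(dip) = 4.54 / cos(41°) = 6.016 m
net slip = dip-slip / sin(rake) = 6.016 / sin(54°) = 7.436 m
rate = 7.436 m / 194 years = 0.0383 m/yr = 38.3 mm/yr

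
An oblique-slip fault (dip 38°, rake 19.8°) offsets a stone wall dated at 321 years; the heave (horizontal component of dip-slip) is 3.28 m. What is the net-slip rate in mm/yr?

dip-slip = heave / cos(dip) = 3.28 / cos(38°) = 4.162 m
net slip = dip-slip / sin(rake) = 4.162 / sin(19.8°) = 12.29 m
rate = 12.29 m / 321 years = 0.0383 m/yr = 38.3 mm/yr

38.3 mm/yr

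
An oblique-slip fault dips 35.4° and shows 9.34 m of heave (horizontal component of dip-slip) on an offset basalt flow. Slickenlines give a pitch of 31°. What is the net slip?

dip-slip = heave / cos(dip) = 9.34 / cos(35.4°) = 11.46 m
net slip = dip-slip / sin(rake) = 11.46 / sin(31°) = 22.2 m

22.2 m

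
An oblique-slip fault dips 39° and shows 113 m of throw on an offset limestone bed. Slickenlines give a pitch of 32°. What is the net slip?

dip-slip = throw / sin(dip) = 113 / sin(39°) = 179.6 m
net slip = dip-slip / sin(rake) = 179.6 / sin(32°) = 339 m

339 m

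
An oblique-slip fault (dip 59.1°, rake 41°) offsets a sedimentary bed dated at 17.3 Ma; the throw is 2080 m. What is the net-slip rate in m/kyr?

dip-slip = throw / sin(dip) = 2080 / sin(59.1°) = 2424 m
net slip = dip-slip / sin(rake) = 2424 / sin(41°) = 3695 m
rate = 3695 m / 17.3 Ma = 0.000214 m/yr = 0.214 m/kyr

0.214 m/kyr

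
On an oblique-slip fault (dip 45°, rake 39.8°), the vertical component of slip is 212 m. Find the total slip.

dip-slip = throw / sin(dip) = 212 / sin(45°) = 299.8 m
net slip = dip-slip / sin(rake) = 299.8 / sin(39.8°) = 468 m

468 m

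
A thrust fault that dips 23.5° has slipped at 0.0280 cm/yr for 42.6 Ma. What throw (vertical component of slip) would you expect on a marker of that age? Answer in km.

dip-slip = rate × time = 0.0280 cm/yr × 42.6 Ma = 11930 m
throw = dip-slip × sin(dip) = 11930 × sin(23.5°) = 4760 m = 4.76 km

4.76 km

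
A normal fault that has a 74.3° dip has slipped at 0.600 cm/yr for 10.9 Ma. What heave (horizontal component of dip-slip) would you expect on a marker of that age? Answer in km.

dip-slip = rate × time = 0.600 cm/yr × 10.9 Ma = 65400 m
heave = dip-slip × cos(dip) = 65400 × cos(74.3°) = 17700 m = 17.7 km

17.7 km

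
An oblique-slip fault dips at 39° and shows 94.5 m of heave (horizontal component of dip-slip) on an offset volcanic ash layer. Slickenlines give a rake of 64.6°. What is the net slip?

135 m

dip-slip = heave / cos(dip) = 94.5 / cos(39°) = 121.6 m
net slip = dip-slip / sin(rake) = 121.6 / sin(64.6°) = 135 m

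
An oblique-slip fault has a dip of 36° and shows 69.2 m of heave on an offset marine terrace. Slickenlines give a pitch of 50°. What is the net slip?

112 m

dip-slip = heave / cos(dip) = 69.2 / cos(36°) = 85.54 m
net slip = dip-slip / sin(rake) = 85.54 / sin(50°) = 112 m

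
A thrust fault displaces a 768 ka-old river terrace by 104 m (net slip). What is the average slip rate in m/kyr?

0.135 m/kyr

rate = 104 m / 768 ka = 0.000135 m/yr = 0.135 m/kyr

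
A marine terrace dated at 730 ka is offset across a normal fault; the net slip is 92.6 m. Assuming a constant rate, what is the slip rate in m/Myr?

127 m/Myr

rate = 92.6 m / 730 ka = 0.000127 m/yr = 127 m/Myr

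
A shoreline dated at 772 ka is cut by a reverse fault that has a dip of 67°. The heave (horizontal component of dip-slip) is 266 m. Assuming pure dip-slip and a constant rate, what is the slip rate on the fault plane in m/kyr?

dip-slip = heave / cos(dip) = 266 m / cos(67°) = 680.8 m
rate = 680.8 m / 772 ka = 0.000882 m/yr = 0.882 m/kyr

0.882 m/kyr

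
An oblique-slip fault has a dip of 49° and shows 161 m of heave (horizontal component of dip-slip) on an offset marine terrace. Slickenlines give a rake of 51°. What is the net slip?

dip-slip = heave / cos(dip) = 161 / cos(49°) = 245.4 m
net slip = dip-slip / sin(rake) = 245.4 / sin(51°) = 316 m

316 m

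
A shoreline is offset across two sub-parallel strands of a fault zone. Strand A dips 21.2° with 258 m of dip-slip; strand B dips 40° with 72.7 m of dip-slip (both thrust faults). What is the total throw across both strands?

140 m

throw_A = 258 × sin(21.2°) = 93.30 m
throw_B = 72.7 × sin(40°) = 46.73 m
total = 93.30 + 46.73 = 140 m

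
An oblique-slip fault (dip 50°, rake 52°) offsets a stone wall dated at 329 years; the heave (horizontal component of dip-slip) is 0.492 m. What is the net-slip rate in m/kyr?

dip-slip = heave / cos(dip) = 0.492 / cos(50°) = 0.7654 m
net slip = dip-slip / sin(rake) = 0.7654 / sin(52°) = 0.9713 m
rate = 0.9713 m / 329 years = 0.00295 m/yr = 2.95 m/kyr

2.95 m/kyr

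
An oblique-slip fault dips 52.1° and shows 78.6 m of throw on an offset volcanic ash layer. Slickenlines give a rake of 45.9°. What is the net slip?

139 m

dip-slip = throw / sin(dip) = 78.6 / sin(52.1°) = 99.61 m
net slip = dip-slip / sin(rake) = 99.61 / sin(45.9°) = 139 m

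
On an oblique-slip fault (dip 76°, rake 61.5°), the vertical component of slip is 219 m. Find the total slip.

257 m

dip-slip = throw / sin(dip) = 219 / sin(76°) = 225.7 m
net slip = dip-slip / sin(rake) = 225.7 / sin(61.5°) = 257 m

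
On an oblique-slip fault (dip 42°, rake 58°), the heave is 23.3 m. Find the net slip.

37 m

dip-slip = heave / cos(dip) = 23.3 / cos(42°) = 31.35 m
net slip = dip-slip / sin(rake) = 31.35 / sin(58°) = 37 m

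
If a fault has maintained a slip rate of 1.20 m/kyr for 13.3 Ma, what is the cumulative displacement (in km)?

16 km

slip = rate × time = 1.20 m/kyr × 13.3 Ma = 16000 m = 16 km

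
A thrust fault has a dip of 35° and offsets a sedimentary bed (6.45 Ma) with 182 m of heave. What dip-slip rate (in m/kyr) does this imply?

0.0344 m/kyr

dip-slip = heave / cos(dip) = 182 m / cos(35°) = 222.2 m
rate = 222.2 m / 6.45 Ma = 0.0000344 m/yr = 0.0344 m/kyr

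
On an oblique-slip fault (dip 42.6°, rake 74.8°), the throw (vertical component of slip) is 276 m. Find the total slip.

dip-slip = throw / sin(dip) = 276 / sin(42.6°) = 407.8 m
net slip = dip-slip / sin(rake) = 407.8 / sin(74.8°) = 423 m

423 m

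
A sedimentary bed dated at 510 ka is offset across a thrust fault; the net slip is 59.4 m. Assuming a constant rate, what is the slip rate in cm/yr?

0.0116 cm/yr

rate = 59.4 m / 510 ka = 0.000116 m/yr = 0.0116 cm/yr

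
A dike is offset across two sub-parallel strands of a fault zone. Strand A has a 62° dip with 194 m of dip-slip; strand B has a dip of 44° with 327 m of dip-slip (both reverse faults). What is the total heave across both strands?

326 m

heave_A = 194 × cos(62°) = 91.08 m
heave_B = 327 × cos(44°) = 235.2 m
total = 91.08 + 235.2 = 326 m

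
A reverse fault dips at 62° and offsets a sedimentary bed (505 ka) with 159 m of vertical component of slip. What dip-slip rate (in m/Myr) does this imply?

dip-slip = throw / sin(dip) = 159 m / sin(62°) = 180.1 m
rate = 180.1 m / 505 ka = 0.000357 m/yr = 357 m/Myr

357 m/Myr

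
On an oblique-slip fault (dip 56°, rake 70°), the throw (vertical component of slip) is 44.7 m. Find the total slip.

dip-slip = throw / sin(dip) = 44.7 / sin(56°) = 53.92 m
net slip = dip-slip / sin(rake) = 53.92 / sin(70°) = 57.4 m

57.4 m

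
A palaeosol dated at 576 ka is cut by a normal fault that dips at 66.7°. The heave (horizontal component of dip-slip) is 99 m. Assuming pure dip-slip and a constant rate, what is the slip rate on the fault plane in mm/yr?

dip-slip = heave / cos(dip) = 99 m / cos(66.7°) = 250.3 m
rate = 250.3 m / 576 ka = 0.000435 m/yr = 0.435 mm/yr

0.435 mm/yr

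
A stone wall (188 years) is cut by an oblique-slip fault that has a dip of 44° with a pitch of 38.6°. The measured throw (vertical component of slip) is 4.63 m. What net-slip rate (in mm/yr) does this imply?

dip-slip = throw / sin(dip) = 4.63 / sin(44°) = 6.665 m
net slip = dip-slip / sin(rake) = 6.665 / sin(38.6°) = 10.68 m
rate = 10.68 m / 188 years = 0.0568 m/yr = 56.8 mm/yr

56.8 mm/yr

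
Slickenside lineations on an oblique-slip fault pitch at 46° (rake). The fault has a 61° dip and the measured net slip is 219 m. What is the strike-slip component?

152 m

strike-slip = net slip × cos(rake) = 219 m × cos(46°) = 152 m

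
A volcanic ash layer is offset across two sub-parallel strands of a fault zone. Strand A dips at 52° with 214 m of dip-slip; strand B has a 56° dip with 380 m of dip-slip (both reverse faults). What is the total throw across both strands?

484 m

throw_A = 214 × sin(52°) = 168.6 m
throw_B = 380 × sin(56°) = 315 m
total = 168.6 + 315 = 484 m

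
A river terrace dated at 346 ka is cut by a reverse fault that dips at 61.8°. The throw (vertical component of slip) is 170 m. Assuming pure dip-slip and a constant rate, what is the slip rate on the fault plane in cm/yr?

dip-slip = throw / sin(dip) = 170 m / sin(61.8°) = 192.9 m
rate = 192.9 m / 346 ka = 0.000558 m/yr = 0.0558 cm/yr

0.0558 cm/yr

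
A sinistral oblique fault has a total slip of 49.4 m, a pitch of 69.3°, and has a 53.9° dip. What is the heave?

dip-slip = net slip × sin(rake) = 49.4 m × sin(69.3°) = 46.21 m
heave = dip-slip × cos(dip) = 46.21 × cos(53.9°) = 27.2 m

27.2 m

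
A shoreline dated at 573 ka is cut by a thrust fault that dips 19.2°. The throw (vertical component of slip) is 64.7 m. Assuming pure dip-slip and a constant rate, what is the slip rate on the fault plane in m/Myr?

343 m/Myr

dip-slip = throw / sin(dip) = 64.7 m / sin(19.2°) = 196.7 m
rate = 196.7 m / 573 ka = 0.000343 m/yr = 343 m/Myr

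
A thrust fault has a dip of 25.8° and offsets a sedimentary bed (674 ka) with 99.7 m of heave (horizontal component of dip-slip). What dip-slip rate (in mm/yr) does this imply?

dip-slip = heave / cos(dip) = 99.7 m / cos(25.8°) = 110.7 m
rate = 110.7 m / 674 ka = 0.000164 m/yr = 0.164 mm/yr

0.164 mm/yr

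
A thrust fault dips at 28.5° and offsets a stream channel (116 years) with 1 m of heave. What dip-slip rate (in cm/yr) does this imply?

0.981 cm/yr

dip-slip = heave / cos(dip) = 1 m / cos(28.5°) = 1.138 m
rate = 1.138 m / 116 years = 0.00981 m/yr = 0.981 cm/yr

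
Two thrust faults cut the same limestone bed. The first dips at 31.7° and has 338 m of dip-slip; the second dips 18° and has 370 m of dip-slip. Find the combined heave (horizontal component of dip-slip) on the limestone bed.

heave_A = 338 × cos(31.7°) = 287.6 m
heave_B = 370 × cos(18°) = 351.9 m
total = 287.6 + 351.9 = 639 m

639 m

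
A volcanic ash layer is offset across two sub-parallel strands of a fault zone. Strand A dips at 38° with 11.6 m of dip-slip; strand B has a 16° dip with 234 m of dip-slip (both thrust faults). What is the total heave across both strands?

234 m

heave_A = 11.6 × cos(38°) = 9.141 m
heave_B = 234 × cos(16°) = 224.9 m
total = 9.141 + 224.9 = 234 m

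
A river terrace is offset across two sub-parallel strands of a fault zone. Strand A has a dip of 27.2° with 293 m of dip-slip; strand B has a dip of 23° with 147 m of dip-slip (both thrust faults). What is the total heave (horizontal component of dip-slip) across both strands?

396 m

heave_A = 293 × cos(27.2°) = 260.6 m
heave_B = 147 × cos(23°) = 135.3 m
total = 260.6 + 135.3 = 396 m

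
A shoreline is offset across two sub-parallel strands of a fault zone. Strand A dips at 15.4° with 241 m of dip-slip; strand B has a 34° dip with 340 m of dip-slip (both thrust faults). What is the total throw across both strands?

254 m

throw_A = 241 × sin(15.4°) = 64 m
throw_B = 340 × sin(34°) = 190.1 m
total = 64 + 190.1 = 254 m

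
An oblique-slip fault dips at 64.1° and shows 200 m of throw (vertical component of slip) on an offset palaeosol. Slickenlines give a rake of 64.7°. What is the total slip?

246 m

dip-slip = throw / sin(dip) = 200 / sin(64.1°) = 222.3 m
net slip = dip-slip / sin(rake) = 222.3 / sin(64.7°) = 246 m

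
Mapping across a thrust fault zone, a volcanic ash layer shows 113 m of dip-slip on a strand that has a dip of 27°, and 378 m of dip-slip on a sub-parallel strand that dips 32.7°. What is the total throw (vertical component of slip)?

256 m

throw_A = 113 × sin(27°) = 51.30 m
throw_B = 378 × sin(32.7°) = 204.2 m
total = 51.30 + 204.2 = 256 m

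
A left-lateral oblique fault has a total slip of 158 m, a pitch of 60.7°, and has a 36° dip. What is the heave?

dip-slip = net slip × sin(rake) = 158 m × sin(60.7°) = 137.8 m
heave = dip-slip × cos(dip) = 137.8 × cos(36°) = 111 m

111 m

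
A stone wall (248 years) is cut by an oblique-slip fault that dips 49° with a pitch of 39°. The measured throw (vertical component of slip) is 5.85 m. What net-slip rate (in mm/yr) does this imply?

dip-slip = throw / sin(dip) = 5.85 / sin(49°) = 7.751 m
net slip = dip-slip / sin(rake) = 7.751 / sin(39°) = 12.32 m
rate = 12.32 m / 248 years = 0.0497 m/yr = 49.7 mm/yr

49.7 mm/yr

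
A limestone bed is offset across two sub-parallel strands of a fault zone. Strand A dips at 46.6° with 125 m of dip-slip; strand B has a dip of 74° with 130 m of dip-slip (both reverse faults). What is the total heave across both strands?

122 m

heave_A = 125 × cos(46.6°) = 85.89 m
heave_B = 130 × cos(74°) = 35.83 m
total = 85.89 + 35.83 = 122 m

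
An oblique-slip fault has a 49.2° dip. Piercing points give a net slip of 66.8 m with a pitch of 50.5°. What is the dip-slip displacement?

dip-slip = net slip × sin(rake) = 66.8 m × sin(50.5°) = 51.5 m

51.5 m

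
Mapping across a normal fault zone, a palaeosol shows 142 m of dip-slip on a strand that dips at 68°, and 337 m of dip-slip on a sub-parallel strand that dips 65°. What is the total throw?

throw_A = 142 × sin(68°) = 131.7 m
throw_B = 337 × sin(65°) = 305.4 m
total = 131.7 + 305.4 = 437 m

437 m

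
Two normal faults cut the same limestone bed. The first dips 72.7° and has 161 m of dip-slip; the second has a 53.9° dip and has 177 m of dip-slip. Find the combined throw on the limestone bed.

throw_A = 161 × sin(72.7°) = 153.7 m
throw_B = 177 × sin(53.9°) = 143 m
total = 153.7 + 143 = 297 m

297 m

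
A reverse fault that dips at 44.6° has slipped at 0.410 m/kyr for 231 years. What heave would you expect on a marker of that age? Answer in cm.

6.74 cm

dip-slip = rate × time = 0.410 m/kyr × 231 years = 0.09471 m
heave = dip-slip × cos(dip) = 0.09471 × cos(44.6°) = 0.0674 m = 6.74 cm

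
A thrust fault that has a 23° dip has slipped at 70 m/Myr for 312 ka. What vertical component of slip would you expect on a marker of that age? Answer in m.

dip-slip = rate × time = 70 m/Myr × 312 ka = 21.84 m
throw = dip-slip × sin(dip) = 21.84 × sin(23°) = 8.53 m

8.53 m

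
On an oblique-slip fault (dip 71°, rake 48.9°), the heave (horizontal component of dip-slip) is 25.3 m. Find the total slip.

103 m

dip-slip = heave / cos(dip) = 25.3 / cos(71°) = 77.71 m
net slip = dip-slip / sin(rake) = 77.71 / sin(48.9°) = 103 m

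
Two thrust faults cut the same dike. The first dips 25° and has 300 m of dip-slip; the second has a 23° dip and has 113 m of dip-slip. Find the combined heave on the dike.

heave_A = 300 × cos(25°) = 271.9 m
heave_B = 113 × cos(23°) = 104 m
total = 271.9 + 104 = 376 m

376 m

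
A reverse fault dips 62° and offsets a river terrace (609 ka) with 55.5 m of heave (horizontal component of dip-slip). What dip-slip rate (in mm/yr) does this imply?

0.194 mm/yr

dip-slip = heave / cos(dip) = 55.5 m / cos(62°) = 118.2 m
rate = 118.2 m / 609 ka = 0.000194 m/yr = 0.194 mm/yr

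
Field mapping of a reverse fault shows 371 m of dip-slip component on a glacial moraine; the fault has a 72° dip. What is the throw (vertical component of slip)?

throw = dip-slip × sin(dip) = 371 m × sin(72°) = 353 m

353 m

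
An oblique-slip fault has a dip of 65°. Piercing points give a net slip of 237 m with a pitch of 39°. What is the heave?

dip-slip = net slip × sin(rake) = 237 m × sin(39°) = 149.1 m
heave = dip-slip × cos(dip) = 149.1 × cos(65°) = 63 m

63 m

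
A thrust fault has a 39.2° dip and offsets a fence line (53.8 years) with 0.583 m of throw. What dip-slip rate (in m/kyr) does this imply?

dip-slip = throw / sin(dip) = 0.583 m / sin(39.2°) = 0.9224 m
rate = 0.9224 m / 53.8 years = 0.0171 m/yr = 17.1 m/kyr

17.1 m/kyr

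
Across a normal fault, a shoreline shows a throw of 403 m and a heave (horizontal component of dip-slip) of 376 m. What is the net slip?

net slip = √(throw² + heave²) = √(403² + 376²) = 551 m

551 m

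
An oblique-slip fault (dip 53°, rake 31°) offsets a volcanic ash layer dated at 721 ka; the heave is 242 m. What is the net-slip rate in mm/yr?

1.08 mm/yr

dip-slip = heave / cos(dip) = 242 / cos(53°) = 402.1 m
net slip = dip-slip / sin(rake) = 402.1 / sin(31°) = 780.8 m
rate = 780.8 m / 721 ka = 0.00108 m/yr = 1.08 mm/yr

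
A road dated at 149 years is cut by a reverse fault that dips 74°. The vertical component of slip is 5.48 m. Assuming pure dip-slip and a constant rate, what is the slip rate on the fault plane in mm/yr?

dip-slip = throw / sin(dip) = 5.48 m / sin(74°) = 5.701 m
rate = 5.701 m / 149 years = 0.0383 m/yr = 38.3 mm/yr

38.3 mm/yr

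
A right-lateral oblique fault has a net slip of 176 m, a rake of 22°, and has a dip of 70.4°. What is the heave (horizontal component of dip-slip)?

dip-slip = net slip × sin(rake) = 176 m × sin(22°) = 65.93 m
heave = dip-slip × cos(dip) = 65.93 × cos(70.4°) = 22.1 m

22.1 m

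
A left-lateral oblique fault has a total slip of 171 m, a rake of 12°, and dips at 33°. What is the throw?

dip-slip = net slip × sin(rake) = 171 m × sin(12°) = 35.55 m
throw = dip-slip × sin(dip) = 35.55 × sin(33°) = 19.4 m

19.4 m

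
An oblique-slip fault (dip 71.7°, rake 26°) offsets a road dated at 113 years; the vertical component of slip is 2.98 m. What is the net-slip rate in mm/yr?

dip-slip = throw / sin(dip) = 2.98 / sin(71.7°) = 3.139 m
net slip = dip-slip / sin(rake) = 3.139 / sin(26°) = 7.160 m
rate = 7.160 m / 113 years = 0.0634 m/yr = 63.4 mm/yr

63.4 mm/yr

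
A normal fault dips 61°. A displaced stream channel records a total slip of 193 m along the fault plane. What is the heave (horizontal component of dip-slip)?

heave = dip-slip × cos(dip) = 193 m × cos(61°) = 93.6 m

93.6 m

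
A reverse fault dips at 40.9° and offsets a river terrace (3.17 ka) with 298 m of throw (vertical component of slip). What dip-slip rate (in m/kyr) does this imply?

144 m/kyr

dip-slip = throw / sin(dip) = 298 m / sin(40.9°) = 455.1 m
rate = 455.1 m / 3.17 ka = 0.144 m/yr = 144 m/kyr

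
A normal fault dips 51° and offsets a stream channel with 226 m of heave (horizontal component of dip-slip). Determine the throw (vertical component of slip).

279 m

throw = heave × tan(dip) = 226 × tan(51°) = 279 m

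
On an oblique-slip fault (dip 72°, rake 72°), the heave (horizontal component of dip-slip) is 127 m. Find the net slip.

dip-slip = heave / cos(dip) = 127 / cos(72°) = 411 m
net slip = dip-slip / sin(rake) = 411 / sin(72°) = 432 m

432 m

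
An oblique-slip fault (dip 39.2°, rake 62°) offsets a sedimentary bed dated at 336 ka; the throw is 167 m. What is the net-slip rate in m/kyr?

0.891 m/kyr

dip-slip = throw / sin(dip) = 167 / sin(39.2°) = 264.2 m
net slip = dip-slip / sin(rake) = 264.2 / sin(62°) = 299.3 m
rate = 299.3 m / 336 ka = 0.000891 m/yr = 0.891 m/kyr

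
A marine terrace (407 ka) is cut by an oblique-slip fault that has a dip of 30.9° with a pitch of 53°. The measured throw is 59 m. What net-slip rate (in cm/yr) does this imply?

0.0353 cm/yr

dip-slip = throw / sin(dip) = 59 / sin(30.9°) = 114.9 m
net slip = dip-slip / sin(rake) = 114.9 / sin(53°) = 143.9 m
rate = 143.9 m / 407 ka = 0.000353 m/yr = 0.0353 cm/yr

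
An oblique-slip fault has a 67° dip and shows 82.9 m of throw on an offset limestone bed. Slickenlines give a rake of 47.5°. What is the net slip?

122 m

dip-slip = throw / sin(dip) = 82.9 / sin(67°) = 90.06 m
net slip = dip-slip / sin(rake) = 90.06 / sin(47.5°) = 122 m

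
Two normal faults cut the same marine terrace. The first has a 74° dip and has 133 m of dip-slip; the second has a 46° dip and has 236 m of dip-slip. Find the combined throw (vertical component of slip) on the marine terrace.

throw_A = 133 × sin(74°) = 127.8 m
throw_B = 236 × sin(46°) = 169.8 m
total = 127.8 + 169.8 = 298 m

298 m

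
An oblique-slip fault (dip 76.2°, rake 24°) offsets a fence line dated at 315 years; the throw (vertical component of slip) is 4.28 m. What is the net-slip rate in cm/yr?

3.44 cm/yr

dip-slip = throw / sin(dip) = 4.28 / sin(76.2°) = 4.407 m
net slip = dip-slip / sin(rake) = 4.407 / sin(24°) = 10.84 m
rate = 10.84 m / 315 years = 0.0344 m/yr = 3.44 cm/yr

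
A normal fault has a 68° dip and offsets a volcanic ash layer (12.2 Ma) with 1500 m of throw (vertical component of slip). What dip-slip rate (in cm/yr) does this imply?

dip-slip = throw / sin(dip) = 1500 m / sin(68°) = 1618 m
rate = 1618 m / 12.2 Ma = 0.000133 m/yr = 0.0133 cm/yr

0.0133 cm/yr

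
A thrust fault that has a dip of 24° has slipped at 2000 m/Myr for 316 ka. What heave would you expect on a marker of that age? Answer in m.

577 m

dip-slip = rate × time = 2000 m/Myr × 316 ka = 632 m
heave = dip-slip × cos(dip) = 632 × cos(24°) = 577 m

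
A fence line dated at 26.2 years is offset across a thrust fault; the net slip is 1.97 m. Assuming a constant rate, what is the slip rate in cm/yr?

rate = 1.97 m / 26.2 years = 0.0752 m/yr = 7.52 cm/yr

7.52 cm/yr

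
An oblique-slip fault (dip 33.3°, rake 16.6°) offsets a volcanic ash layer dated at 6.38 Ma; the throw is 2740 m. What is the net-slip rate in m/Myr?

dip-slip = throw / sin(dip) = 2740 / sin(33.3°) = 4991 m
net slip = dip-slip / sin(rake) = 4991 / sin(16.6°) = 17470 m
rate = 17470 m / 6.38 Ma = 0.00274 m/yr = 2740 m/Myr

2740 m/Myr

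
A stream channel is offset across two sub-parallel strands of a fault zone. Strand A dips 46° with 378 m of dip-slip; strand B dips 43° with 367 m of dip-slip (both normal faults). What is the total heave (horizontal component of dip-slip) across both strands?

heave_A = 378 × cos(46°) = 262.6 m
heave_B = 367 × cos(43°) = 268.4 m
total = 262.6 + 268.4 = 531 m

531 m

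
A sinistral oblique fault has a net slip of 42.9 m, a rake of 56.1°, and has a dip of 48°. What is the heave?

23.8 m

dip-slip = net slip × sin(rake) = 42.9 m × sin(56.1°) = 35.61 m
heave = dip-slip × cos(dip) = 35.61 × cos(48°) = 23.8 m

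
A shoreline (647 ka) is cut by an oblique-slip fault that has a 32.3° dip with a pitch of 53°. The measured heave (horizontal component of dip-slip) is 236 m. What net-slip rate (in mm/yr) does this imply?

dip-slip = heave / cos(dip) = 236 / cos(32.3°) = 279.2 m
net slip = dip-slip / sin(rake) = 279.2 / sin(53°) = 349.6 m
rate = 349.6 m / 647 ka = 0.000540 m/yr = 0.540 mm/yr

0.540 mm/yr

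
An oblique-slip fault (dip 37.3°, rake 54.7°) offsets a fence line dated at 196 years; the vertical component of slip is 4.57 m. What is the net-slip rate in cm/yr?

4.71 cm/yr

dip-slip = throw / sin(dip) = 4.57 / sin(37.3°) = 7.541 m
net slip = dip-slip / sin(rake) = 7.541 / sin(54.7°) = 9.240 m
rate = 9.240 m / 196 years = 0.0471 m/yr = 4.71 cm/yr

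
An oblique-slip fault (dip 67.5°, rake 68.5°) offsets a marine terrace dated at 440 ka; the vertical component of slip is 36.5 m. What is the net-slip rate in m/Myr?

96.5 m/Myr

dip-slip = throw / sin(dip) = 36.5 / sin(67.5°) = 39.51 m
net slip = dip-slip / sin(rake) = 39.51 / sin(68.5°) = 42.46 m
rate = 42.46 m / 440 ka = 0.0000965 m/yr = 96.5 m/Myr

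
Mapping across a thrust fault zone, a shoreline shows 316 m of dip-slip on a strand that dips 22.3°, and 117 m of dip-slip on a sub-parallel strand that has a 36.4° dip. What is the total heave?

heave_A = 316 × cos(22.3°) = 292.4 m
heave_B = 117 × cos(36.4°) = 94.17 m
total = 292.4 + 94.17 = 387 m

387 m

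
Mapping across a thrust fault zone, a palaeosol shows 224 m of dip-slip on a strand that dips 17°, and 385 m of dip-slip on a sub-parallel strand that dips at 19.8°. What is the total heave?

576 m

heave_A = 224 × cos(17°) = 214.2 m
heave_B = 385 × cos(19.8°) = 362.2 m
total = 214.2 + 362.2 = 576 m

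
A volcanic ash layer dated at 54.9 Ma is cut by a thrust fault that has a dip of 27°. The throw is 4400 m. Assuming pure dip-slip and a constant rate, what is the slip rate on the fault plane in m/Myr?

dip-slip = throw / sin(dip) = 4400 m / sin(27°) = 9692 m
rate = 9692 m / 54.9 Ma = 0.000177 m/yr = 177 m/Myr

177 m/Myr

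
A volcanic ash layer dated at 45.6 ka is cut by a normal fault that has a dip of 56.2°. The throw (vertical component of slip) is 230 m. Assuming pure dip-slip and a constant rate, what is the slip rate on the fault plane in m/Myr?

dip-slip = throw / sin(dip) = 230 m / sin(56.2°) = 276.8 m
rate = 276.8 m / 45.6 ka = 0.00607 m/yr = 6070 m/Myr

6070 m/Myr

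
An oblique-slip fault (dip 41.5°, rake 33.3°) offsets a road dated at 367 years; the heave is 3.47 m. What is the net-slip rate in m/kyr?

23 m/kyr

dip-slip = heave / cos(dip) = 3.47 / cos(41.5°) = 4.633 m
net slip = dip-slip / sin(rake) = 4.633 / sin(33.3°) = 8.439 m
rate = 8.439 m / 367 years = 0.0230 m/yr = 23 m/kyr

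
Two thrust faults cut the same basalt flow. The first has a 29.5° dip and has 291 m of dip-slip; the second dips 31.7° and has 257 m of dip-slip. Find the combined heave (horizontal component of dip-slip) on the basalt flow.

heave_A = 291 × cos(29.5°) = 253.3 m
heave_B = 257 × cos(31.7°) = 218.7 m
total = 253.3 + 218.7 = 472 m

472 m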